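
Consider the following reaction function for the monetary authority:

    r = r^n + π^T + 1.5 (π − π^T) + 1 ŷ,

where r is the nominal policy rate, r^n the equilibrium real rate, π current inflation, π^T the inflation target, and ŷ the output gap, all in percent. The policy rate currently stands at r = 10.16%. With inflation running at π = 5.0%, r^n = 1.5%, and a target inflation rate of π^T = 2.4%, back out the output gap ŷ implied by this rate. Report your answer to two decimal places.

2.36%

1 ŷ = 10.16 − 1.5 − 2.4 − 1.5 × (5.0 − 2.4) = 2.36
ŷ = 2.36 / 1 = 2.36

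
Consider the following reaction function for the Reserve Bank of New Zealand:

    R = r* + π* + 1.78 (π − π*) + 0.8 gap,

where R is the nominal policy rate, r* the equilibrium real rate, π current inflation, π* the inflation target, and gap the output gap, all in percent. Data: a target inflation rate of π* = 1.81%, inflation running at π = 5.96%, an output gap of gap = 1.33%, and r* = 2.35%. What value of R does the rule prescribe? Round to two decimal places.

R = 2.35 + 1.81 + 1.78 × (5.96 − 1.81) + 0.8 × 1.33
   = 2.35 + 1.81 + 7.387 + 1.064 = 12.61

12.61%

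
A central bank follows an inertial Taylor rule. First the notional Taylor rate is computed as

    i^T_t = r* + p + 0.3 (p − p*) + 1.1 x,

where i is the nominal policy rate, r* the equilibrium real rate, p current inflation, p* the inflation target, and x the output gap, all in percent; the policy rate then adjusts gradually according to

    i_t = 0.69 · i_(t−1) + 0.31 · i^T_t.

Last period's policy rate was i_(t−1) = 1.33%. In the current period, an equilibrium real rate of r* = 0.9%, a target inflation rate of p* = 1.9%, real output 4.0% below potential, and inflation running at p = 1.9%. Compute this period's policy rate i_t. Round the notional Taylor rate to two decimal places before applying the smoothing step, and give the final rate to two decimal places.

0.42%

Output 4.0% below potential → x = -4.0.
i^T_t = 0.9 + 1.9 + 0.3 × (1.9 − 1.9) + 1.1 × (-4.0)
   = 0.9 + 1.9 + 0 − 4.4 = -1.60
i_t = 0.69 × 1.33 + 0.31 × (-1.60) = 0.9177 − 0.496 = 0.42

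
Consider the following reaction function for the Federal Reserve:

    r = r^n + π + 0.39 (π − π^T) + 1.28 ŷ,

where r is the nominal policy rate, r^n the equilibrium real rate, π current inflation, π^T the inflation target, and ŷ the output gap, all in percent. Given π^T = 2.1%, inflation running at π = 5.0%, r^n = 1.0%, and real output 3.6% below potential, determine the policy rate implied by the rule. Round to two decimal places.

2.52%

Output 3.6% below potential → ŷ = -3.6.
r = 1.0 + 5.0 + 0.39 × (5.0 − 2.1) + 1.28 × (-3.6)
   = 1.0 + 5 + 1.131 − 4.608 = 2.52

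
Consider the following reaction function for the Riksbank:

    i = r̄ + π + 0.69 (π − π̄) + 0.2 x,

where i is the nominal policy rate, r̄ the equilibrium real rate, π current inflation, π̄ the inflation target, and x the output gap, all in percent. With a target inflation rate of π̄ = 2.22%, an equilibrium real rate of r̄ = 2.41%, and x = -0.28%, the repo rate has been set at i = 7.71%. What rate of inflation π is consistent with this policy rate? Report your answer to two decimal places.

Collecting π: i = r̄ + (1 + 0.69) π − 0.69 π̄ + 0.2 x
1.69 π = 7.71 − 2.41 + 0.69 × 2.22 − 0.2 × (-0.28) = 6.8878
π = 6.8878 / 1.69 = 4.08

4.08%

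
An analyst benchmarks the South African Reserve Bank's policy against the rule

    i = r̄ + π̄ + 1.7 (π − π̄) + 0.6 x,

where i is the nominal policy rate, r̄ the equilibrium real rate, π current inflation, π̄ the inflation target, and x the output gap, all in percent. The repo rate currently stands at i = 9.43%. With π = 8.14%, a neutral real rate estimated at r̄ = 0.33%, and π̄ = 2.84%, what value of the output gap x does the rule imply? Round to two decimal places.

0.6 x = 9.43 − 0.33 − 2.84 − 1.7 × (8.14 − 2.84) = -2.75
x = -2.75 / 0.6 = -4.58

-4.58%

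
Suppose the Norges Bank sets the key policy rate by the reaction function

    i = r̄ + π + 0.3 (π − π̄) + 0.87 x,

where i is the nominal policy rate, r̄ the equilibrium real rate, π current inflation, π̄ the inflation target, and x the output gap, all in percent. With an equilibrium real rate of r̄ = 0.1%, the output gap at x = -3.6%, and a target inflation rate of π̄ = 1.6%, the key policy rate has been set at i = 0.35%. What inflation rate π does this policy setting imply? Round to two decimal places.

2.97%

Collecting π: i = r̄ + (1 + 0.3) π − 0.3 π̄ + 0.87 x
1.3 π = 0.35 − 0.1 + 0.3 × 1.6 − 0.87 × (-3.6) = 3.862
π = 3.862 / 1.3 = 2.97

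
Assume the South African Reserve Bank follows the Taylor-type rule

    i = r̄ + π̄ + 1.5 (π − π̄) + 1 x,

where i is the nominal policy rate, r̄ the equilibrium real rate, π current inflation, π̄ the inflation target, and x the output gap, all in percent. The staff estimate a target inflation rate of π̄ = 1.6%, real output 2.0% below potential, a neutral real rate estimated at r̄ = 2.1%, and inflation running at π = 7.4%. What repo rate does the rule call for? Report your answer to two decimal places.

Output 2.0% below potential → x = -2.0.
i = 2.1 + 1.6 + 1.5 × (7.4 − 1.6) + 1 × (-2.0)
   = 2.1 + 1.6 + 8.7 − 2 = 10.40

10.40%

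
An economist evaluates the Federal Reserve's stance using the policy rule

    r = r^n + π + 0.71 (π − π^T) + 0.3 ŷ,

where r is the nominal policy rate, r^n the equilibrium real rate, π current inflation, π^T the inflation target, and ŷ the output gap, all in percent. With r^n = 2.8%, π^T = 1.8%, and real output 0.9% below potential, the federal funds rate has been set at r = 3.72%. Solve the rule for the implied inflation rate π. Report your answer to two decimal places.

1.44%

Output 0.9% below potential → ŷ = -0.9.
Collecting π: r = r^n + (1 + 0.71) π − 0.71 π^T + 0.3 ŷ
1.71 π = 3.72 − 2.8 + 0.71 × 1.8 − 0.3 × (-0.9) = 2.468
π = 2.468 / 1.71 = 1.44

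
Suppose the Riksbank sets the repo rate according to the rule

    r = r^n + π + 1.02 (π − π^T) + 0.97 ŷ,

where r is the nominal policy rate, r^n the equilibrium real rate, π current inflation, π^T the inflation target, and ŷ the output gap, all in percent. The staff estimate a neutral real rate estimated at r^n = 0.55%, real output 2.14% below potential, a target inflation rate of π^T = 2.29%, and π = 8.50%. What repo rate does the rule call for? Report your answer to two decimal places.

13.31%

Output 2.14% below potential → ŷ = -2.14.
r = 0.55 + 8.50 + 1.02 × (8.50 − 2.29) + 0.97 × (-2.14)
   = 0.55 + 8.5 + 6.3342 − 2.0758 = 13.31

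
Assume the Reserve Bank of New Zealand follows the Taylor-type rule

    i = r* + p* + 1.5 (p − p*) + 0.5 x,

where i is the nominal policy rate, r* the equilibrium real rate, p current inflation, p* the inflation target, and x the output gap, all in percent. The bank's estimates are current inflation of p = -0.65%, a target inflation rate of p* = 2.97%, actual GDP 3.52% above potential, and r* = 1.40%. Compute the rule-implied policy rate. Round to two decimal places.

Output 3.52% above potential → x = 3.52.
i = 1.40 + 2.97 + 1.5 × (-0.65 − 2.97) + 0.5 × 3.52
   = 1.40 + 2.97 − 5.43 + 1.76 = 0.70

0.70%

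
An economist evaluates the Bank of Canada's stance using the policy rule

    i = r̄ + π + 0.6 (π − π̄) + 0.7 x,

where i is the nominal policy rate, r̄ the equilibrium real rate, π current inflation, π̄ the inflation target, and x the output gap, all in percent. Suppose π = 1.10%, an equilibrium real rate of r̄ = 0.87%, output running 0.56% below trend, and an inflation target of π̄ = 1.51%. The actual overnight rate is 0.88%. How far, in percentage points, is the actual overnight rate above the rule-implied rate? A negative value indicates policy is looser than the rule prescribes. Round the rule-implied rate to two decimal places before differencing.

-0.45 pp

Output 0.56% below potential → x = -0.56.
i = 0.87 + 1.10 + 0.6 × (1.10 − 1.51) + 0.7 × (-0.56)
   = 0.87 + 1.1 − 0.246 − 0.392 = 1.33
Deviation = 0.88 − 1.33 = -0.45 pp.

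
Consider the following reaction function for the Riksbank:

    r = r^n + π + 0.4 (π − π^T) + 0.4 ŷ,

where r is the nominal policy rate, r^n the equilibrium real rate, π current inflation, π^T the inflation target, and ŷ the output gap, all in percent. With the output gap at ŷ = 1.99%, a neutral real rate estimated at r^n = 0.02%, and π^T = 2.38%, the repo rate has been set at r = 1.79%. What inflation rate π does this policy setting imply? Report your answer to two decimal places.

Collecting π: r = r^n + (1 + 0.4) π − 0.4 π^T + 0.4 ŷ
1.4 π = 1.79 − 0.02 + 0.4 × 2.38 − 0.4 × 1.99 = 1.926
π = 1.926 / 1.4 = 1.38

1.38%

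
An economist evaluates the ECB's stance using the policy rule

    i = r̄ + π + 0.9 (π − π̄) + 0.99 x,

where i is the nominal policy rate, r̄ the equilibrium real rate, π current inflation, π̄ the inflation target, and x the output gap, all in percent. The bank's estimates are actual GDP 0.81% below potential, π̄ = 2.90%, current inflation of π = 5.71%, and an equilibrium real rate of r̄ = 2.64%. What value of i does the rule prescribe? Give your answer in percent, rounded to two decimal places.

Output 0.81% below potential → x = -0.81.
i = 2.64 + 5.71 + 0.9 × (5.71 − 2.90) + 0.99 × (-0.81)
   = 2.64 + 5.71 + 2.529 − 0.8019 = 10.08

10.08%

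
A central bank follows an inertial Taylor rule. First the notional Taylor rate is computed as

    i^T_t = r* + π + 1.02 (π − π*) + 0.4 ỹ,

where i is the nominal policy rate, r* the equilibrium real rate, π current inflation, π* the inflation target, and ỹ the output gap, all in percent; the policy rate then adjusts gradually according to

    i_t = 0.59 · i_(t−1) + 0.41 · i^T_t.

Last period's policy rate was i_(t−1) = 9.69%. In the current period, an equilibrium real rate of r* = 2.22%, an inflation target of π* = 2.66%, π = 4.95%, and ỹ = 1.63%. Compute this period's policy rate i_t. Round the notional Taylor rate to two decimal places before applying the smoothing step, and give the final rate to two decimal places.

i^T_t = 2.22 + 4.95 + 1.02 × (4.95 − 2.66) + 0.4 × 1.63
   = 2.22 + 4.95 + 2.3358 + 0.652 = 10.16
i_t = 0.59 × 9.69 + 0.41 × 10.16 = 5.7171 + 4.1656 = 9.88

9.88%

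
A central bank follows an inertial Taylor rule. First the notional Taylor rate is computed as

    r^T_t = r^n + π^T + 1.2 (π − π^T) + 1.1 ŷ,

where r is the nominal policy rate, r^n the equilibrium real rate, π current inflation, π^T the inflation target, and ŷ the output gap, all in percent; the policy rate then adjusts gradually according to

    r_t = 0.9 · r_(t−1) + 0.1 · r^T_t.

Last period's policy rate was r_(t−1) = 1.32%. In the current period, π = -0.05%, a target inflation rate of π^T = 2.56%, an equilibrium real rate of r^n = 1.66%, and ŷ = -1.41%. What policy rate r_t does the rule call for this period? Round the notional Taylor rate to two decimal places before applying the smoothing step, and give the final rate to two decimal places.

r^T_t = 1.66 + 2.56 + 1.2 × (-0.05 − 2.56) + 1.1 × (-1.41)
   = 1.66 + 2.56 − 3.132 − 1.551 = -0.46
r_t = 0.9 × 1.32 + 0.1 × (-0.46) = 1.188 − 0.046 = 1.14

1.14%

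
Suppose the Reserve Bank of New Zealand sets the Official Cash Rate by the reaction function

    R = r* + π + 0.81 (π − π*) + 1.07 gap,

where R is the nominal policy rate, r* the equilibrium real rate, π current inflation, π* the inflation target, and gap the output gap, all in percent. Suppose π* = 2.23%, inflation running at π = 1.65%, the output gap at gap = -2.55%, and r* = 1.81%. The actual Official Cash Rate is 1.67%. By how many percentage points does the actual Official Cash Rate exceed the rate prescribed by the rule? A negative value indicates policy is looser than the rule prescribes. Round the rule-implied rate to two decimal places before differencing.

1.41 pp

R = 1.81 + 1.65 + 0.81 × (1.65 − 2.23) + 1.07 × (-2.55)
   = 1.81 + 1.65 − 0.4698 − 2.7285 = 0.26
Deviation = 1.67 − 0.26 = 1.41 pp.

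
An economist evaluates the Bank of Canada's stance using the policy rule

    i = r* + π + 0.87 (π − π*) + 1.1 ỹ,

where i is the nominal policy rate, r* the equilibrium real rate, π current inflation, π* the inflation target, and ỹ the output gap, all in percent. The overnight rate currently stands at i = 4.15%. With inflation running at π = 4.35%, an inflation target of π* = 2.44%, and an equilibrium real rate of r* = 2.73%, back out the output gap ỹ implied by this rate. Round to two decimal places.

-4.17%

1.1 ỹ = 4.15 − 2.73 − 4.35 − 0.87 × (4.35 − 2.44) = -4.5917
ỹ = -4.5917 / 1.1 = -4.17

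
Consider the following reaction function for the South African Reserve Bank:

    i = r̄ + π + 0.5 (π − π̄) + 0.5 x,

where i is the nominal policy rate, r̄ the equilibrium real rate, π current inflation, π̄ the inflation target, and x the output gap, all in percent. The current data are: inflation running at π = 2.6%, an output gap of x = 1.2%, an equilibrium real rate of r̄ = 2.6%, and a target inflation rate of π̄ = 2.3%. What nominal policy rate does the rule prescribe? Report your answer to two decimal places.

i = 2.6 + 2.6 + 0.5 × (2.6 − 2.3) + 0.5 × 1.2
   = 2.6 + 2.6 + 0.15 + 0.6 = 5.95

5.95%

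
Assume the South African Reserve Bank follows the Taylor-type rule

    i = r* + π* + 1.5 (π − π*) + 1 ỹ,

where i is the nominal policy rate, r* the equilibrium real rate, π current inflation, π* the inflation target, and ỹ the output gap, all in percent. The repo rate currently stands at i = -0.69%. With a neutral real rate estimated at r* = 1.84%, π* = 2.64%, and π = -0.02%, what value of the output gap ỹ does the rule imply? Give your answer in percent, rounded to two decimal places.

1 ỹ = -0.69 − 1.84 − 2.64 − 1.5 × ((-0.02) − 2.64) = -1.18
ỹ = -1.18 / 1 = -1.18

-1.18%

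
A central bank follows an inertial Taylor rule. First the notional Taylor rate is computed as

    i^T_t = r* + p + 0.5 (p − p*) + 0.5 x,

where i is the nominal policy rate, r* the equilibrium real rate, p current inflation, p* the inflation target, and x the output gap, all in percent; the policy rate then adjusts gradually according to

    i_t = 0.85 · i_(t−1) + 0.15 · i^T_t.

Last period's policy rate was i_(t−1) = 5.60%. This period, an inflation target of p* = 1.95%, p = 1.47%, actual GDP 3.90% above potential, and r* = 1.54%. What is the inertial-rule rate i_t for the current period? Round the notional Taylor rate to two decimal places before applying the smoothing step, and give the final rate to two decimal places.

Output 3.90% above potential → x = 3.90.
i^T_t = 1.54 + 1.47 + 0.5 × (1.47 − 1.95) + 0.5 × 3.90
   = 1.54 + 1.47 − 0.24 + 1.95 = 4.72
i_t = 0.85 × 5.60 + 0.15 × 4.72 = 4.76 + 0.708 = 5.47

5.47%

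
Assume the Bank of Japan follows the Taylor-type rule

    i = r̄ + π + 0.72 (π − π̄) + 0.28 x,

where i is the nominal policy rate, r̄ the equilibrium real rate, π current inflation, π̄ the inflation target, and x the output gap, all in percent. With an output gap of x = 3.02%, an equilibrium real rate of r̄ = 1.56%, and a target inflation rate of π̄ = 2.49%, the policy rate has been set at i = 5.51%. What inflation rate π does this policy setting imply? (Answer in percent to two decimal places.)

Collecting π: i = r̄ + (1 + 0.72) π − 0.72 π̄ + 0.28 x
1.72 π = 5.51 − 1.56 + 0.72 × 2.49 − 0.28 × 3.02 = 4.8972
π = 4.8972 / 1.72 = 2.85

2.85%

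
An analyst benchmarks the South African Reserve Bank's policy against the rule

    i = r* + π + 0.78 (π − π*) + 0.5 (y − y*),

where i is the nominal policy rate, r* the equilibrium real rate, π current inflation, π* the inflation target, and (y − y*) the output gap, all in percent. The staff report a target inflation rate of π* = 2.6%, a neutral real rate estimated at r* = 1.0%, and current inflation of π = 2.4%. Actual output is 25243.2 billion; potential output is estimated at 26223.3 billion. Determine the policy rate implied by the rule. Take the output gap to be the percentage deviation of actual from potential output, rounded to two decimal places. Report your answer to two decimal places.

1.37%

Output gap = 100 × (25243.2 − 26223.3) / 26223.3 = -3.74%.
i = 1.00 + 2.40 + 0.78 × (2.40 − 2.60) + 0.5 × (-3.74)
   = 1.00 + 2.4 − 0.156 − 1.87 = 1.37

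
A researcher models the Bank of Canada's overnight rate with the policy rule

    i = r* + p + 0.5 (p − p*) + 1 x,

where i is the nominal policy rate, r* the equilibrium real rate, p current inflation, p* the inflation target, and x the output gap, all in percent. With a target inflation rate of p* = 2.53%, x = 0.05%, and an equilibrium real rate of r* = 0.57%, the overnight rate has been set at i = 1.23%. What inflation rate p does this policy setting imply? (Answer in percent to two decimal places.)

Collecting p: i = r* + (1 + 0.5) p − 0.5 p* + 1 x
1.5 p = 1.23 − 0.57 + 0.5 × 2.53 − 1 × 0.05 = 1.875
p = 1.875 / 1.5 = 1.25

1.25%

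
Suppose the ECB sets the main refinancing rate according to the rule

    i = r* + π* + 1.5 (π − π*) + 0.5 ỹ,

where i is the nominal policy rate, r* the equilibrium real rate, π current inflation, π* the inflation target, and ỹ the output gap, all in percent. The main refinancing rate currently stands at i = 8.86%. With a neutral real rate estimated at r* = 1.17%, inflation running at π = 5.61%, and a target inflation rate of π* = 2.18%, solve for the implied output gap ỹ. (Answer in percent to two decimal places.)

0.73%

0.5 ỹ = 8.86 − 1.17 − 2.18 − 1.5 × (5.61 − 2.18) = 0.365
ỹ = 0.365 / 0.5 = 0.73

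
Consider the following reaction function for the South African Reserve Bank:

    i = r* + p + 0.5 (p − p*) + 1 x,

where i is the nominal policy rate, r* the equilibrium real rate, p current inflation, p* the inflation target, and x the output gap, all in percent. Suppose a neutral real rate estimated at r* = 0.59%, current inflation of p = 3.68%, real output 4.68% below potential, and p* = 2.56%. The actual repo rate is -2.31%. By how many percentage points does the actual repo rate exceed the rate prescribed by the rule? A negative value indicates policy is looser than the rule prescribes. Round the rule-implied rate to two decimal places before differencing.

-2.46 pp

Output 4.68% below potential → x = -4.68.
i = 0.59 + 3.68 + 0.5 × (3.68 − 2.56) + 1 × (-4.68)
   = 0.59 + 3.68 + 0.56 − 4.68 = 0.15
Deviation = -2.31 − 0.15 = -2.46 pp.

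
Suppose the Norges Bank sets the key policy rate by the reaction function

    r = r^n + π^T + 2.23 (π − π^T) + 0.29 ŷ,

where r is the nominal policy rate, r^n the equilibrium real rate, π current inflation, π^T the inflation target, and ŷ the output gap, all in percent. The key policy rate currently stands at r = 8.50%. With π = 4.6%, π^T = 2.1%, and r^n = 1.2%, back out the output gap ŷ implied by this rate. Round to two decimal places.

0.29 ŷ = 8.50 − 1.2 − 2.1 − 2.23 × (4.6 − 2.1) = -0.375
ŷ = -0.375 / 0.29 = -1.29

-1.29%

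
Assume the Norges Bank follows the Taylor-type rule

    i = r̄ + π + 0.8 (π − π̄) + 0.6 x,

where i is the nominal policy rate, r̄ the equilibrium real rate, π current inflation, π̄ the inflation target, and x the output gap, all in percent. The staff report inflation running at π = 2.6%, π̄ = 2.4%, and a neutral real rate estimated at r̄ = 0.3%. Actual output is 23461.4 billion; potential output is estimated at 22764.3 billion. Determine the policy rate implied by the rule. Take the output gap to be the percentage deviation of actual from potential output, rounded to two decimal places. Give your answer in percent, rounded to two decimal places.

Output gap = 100 × (23461.4 − 22764.3) / 22764.3 = 3.06%.
i = 0.30 + 2.60 + 0.8 × (2.60 − 2.40) + 0.6 × 3.06
   = 0.30 + 2.6 + 0.16 + 1.836 = 4.90

4.90%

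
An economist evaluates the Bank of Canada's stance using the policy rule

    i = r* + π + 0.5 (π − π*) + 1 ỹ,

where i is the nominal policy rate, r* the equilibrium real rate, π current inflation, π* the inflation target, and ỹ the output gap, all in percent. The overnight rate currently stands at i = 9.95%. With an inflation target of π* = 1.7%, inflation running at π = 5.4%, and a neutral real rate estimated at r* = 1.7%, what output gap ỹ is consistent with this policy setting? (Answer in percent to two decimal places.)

1.00%

1 ỹ = 9.95 − 1.7 − 5.4 − 0.5 × (5.4 − 1.7) = 1
ỹ = 1 / 1 = 1.00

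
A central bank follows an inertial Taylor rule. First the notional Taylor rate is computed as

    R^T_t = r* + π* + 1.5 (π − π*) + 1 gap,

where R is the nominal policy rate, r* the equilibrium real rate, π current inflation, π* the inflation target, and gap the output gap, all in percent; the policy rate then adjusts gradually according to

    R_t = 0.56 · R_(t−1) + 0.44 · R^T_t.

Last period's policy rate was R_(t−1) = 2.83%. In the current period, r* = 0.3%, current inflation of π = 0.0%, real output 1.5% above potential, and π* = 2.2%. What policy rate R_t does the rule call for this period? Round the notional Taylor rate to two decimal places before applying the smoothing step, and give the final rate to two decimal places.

1.89%

Output 1.5% above potential → gap = 1.5.
R^T_t = 0.3 + 2.2 + 1.5 × (0.0 − 2.2) + 1 × 1.5
   = 0.3 + 2.2 − 3.3 + 1.5 = 0.70
R_t = 0.56 × 2.83 + 0.44 × 0.70 = 1.5848 + 0.308 = 1.89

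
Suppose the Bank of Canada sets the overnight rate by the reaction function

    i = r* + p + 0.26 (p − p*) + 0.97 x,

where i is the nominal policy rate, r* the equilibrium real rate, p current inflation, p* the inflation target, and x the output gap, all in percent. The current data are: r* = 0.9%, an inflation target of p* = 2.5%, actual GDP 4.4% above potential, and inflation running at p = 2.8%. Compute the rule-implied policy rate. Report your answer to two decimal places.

Output 4.4% above potential → x = 4.4.
i = 0.9 + 2.8 + 0.26 × (2.8 − 2.5) + 0.97 × 4.4
   = 0.9 + 2.8 + 0.078 + 4.268 = 8.05

8.05%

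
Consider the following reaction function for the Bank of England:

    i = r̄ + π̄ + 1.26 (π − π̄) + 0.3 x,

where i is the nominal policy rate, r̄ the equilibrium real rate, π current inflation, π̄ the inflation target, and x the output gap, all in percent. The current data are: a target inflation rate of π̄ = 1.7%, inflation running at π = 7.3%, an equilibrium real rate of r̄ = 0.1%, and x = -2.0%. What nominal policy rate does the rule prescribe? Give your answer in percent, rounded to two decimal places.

8.26%

i = 0.1 + 1.7 + 1.26 × (7.3 − 1.7) + 0.3 × (-2.0)
   = 0.1 + 1.7 + 7.056 − 0.6 = 8.26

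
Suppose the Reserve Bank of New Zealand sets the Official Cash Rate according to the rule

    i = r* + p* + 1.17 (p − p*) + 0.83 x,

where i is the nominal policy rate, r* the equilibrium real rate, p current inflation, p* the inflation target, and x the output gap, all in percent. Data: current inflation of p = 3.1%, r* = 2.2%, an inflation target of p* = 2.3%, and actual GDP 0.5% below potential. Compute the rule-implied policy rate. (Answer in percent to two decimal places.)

Output 0.5% below potential → x = -0.5.
i = 2.2 + 2.3 + 1.17 × (3.1 − 2.3) + 0.83 × (-0.5)
   = 2.2 + 2.3 + 0.936 − 0.415 = 5.02

5.02%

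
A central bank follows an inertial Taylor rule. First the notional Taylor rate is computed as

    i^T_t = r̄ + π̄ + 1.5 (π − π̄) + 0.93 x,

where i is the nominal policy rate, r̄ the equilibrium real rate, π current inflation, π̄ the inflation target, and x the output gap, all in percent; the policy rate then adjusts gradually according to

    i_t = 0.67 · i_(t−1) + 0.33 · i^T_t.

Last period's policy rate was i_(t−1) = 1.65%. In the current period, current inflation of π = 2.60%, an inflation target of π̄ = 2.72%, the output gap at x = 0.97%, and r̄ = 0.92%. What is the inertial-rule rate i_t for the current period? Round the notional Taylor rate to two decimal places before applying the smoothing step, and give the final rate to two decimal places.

i^T_t = 0.92 + 2.72 + 1.5 × (2.60 − 2.72) + 0.93 × 0.97
   = 0.92 + 2.72 − 0.18 + 0.9021 = 4.36
i_t = 0.67 × 1.65 + 0.33 × 4.36 = 1.1055 + 1.4388 = 2.54

2.54%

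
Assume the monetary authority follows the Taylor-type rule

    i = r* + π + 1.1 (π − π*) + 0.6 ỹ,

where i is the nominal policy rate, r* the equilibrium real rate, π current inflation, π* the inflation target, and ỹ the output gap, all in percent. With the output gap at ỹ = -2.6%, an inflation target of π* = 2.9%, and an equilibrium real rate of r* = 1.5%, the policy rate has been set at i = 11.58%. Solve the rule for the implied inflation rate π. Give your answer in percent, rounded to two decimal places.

Collecting π: i = r* + (1 + 1.1) π − 1.1 π* + 0.6 ỹ
2.1 π = 11.58 − 1.5 + 1.1 × 2.9 − 0.6 × (-2.6) = 14.83
π = 14.83 / 2.1 = 7.06

7.06%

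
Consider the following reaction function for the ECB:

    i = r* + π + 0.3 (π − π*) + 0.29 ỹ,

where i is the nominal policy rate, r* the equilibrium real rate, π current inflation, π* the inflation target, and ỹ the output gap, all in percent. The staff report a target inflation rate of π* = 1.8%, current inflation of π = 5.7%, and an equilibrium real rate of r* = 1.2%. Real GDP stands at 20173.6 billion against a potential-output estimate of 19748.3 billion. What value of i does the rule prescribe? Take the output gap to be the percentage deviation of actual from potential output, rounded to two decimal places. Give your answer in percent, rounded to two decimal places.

8.69%

Output gap = 100 × (20173.6 − 19748.3) / 19748.3 = 2.15%.
i = 1.20 + 5.70 + 0.3 × (5.70 − 1.80) + 0.29 × 2.15
   = 1.20 + 5.7 + 1.17 + 0.6235 = 8.69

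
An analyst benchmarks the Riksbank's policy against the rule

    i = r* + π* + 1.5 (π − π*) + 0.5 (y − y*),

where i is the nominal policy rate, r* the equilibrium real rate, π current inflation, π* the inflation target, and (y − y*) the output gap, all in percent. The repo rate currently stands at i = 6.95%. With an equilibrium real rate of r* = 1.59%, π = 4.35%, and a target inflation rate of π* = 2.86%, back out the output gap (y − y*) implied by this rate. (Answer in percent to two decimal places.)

0.53%

0.5 (y − y*) = 6.95 − 1.59 − 2.86 − 1.5 × (4.35 − 2.86) = 0.265
(y − y*) = 0.265 / 0.5 = 0.53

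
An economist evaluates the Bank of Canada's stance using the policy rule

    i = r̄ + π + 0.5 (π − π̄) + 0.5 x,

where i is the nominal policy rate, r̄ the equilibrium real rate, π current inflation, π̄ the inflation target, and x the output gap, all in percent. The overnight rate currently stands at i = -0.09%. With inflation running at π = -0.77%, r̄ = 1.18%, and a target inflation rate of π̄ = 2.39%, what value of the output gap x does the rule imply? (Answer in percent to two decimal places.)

2.16%

0.5 x = -0.09 − 1.18 − (-0.77) − 0.5 × ((-0.77) − 2.39) = 1.08
x = 1.08 / 0.5 = 2.16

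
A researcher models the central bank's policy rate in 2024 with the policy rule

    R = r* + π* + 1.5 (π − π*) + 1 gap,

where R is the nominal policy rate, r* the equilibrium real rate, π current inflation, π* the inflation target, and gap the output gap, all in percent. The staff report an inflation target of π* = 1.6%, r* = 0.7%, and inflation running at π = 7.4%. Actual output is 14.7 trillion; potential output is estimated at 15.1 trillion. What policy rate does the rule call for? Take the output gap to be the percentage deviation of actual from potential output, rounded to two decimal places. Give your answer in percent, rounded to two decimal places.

8.35%

Output gap = 100 × (14.7 − 15.1) / 15.1 = -2.65%.
R = 0.70 + 1.60 + 1.5 × (7.40 − 1.60) + 1 × (-2.65)
   = 0.70 + 1.6 + 8.7 − 2.65 = 8.35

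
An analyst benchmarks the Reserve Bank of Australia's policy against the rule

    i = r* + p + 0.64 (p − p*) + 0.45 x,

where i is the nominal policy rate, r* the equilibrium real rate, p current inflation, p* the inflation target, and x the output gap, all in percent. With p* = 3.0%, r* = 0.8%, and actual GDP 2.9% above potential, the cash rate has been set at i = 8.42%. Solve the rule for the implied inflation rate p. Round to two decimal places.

5.02%

Output 2.9% above potential → x = 2.9.
Collecting p: i = r* + (1 + 0.64) p − 0.64 p* + 0.45 x
1.64 p = 8.42 − 0.8 + 0.64 × 3.0 − 0.45 × 2.9 = 8.235
p = 8.235 / 1.64 = 5.02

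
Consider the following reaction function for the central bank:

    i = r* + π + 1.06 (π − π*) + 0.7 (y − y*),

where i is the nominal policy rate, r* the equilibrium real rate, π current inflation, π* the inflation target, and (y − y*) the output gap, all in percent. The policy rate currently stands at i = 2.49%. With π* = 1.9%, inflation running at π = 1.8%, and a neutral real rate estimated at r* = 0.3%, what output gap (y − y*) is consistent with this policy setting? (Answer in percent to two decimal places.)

0.71%

0.7 (y − y*) = 2.49 − 0.3 − 1.8 − 1.06 × (1.8 − 1.9) = 0.496
(y − y*) = 0.496 / 0.7 = 0.71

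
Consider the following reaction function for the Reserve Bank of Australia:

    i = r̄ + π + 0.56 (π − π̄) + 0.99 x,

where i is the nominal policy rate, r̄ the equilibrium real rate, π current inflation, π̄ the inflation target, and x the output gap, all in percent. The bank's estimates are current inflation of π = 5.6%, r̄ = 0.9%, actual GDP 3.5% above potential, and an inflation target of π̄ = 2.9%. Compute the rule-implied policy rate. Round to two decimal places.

11.48%

Output 3.5% above potential → x = 3.5.
i = 0.9 + 5.6 + 0.56 × (5.6 − 2.9) + 0.99 × 3.5
   = 0.9 + 5.6 + 1.512 + 3.465 = 11.48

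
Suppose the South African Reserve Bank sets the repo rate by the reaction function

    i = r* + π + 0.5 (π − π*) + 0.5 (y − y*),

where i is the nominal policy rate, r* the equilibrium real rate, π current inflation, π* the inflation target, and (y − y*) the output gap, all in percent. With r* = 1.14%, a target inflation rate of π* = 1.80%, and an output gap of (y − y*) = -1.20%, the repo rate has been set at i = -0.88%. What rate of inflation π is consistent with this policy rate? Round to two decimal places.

-0.35%

Collecting π: i = r* + (1 + 0.5) π − 0.5 π* + 0.5 (y − y*)
1.5 π = -0.88 − 1.14 + 0.5 × 1.80 − 0.5 × (-1.20) = -0.52
π = -0.52 / 1.5 = -0.35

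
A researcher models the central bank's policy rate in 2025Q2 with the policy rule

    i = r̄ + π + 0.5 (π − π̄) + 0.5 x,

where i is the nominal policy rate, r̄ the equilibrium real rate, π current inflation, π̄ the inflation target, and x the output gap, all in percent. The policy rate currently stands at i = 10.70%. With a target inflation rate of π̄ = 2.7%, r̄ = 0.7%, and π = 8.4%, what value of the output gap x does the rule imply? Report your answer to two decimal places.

-2.50%

0.5 x = 10.70 − 0.7 − 8.4 − 0.5 × (8.4 − 2.7) = -1.25
x = -1.25 / 0.5 = -2.50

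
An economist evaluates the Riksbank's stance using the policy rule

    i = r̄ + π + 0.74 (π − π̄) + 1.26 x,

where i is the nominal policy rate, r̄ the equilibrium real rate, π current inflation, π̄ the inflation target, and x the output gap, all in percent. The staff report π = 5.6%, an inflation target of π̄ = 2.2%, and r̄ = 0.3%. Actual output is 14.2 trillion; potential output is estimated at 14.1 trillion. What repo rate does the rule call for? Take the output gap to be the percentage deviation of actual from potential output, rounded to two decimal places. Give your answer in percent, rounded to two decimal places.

Output gap = 100 × (14.2 − 14.1) / 14.1 = 0.71%.
i = 0.30 + 5.60 + 0.74 × (5.60 − 2.20) + 1.26 × 0.71
   = 0.30 + 5.6 + 2.516 + 0.8946 = 9.31

9.31%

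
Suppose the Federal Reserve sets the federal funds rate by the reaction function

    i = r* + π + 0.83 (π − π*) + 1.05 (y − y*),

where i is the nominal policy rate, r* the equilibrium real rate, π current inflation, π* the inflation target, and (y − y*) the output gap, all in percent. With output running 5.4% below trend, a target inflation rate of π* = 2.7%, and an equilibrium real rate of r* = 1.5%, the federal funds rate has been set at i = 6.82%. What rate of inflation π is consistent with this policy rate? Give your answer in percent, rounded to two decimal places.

Output 5.4% below potential → (y − y*) = -5.4.
Collecting π: i = r* + (1 + 0.83) π − 0.83 π* + 1.05 (y − y*)
1.83 π = 6.82 − 1.5 + 0.83 × 2.7 − 1.05 × (-5.4) = 13.231
π = 13.231 / 1.83 = 7.23

7.23%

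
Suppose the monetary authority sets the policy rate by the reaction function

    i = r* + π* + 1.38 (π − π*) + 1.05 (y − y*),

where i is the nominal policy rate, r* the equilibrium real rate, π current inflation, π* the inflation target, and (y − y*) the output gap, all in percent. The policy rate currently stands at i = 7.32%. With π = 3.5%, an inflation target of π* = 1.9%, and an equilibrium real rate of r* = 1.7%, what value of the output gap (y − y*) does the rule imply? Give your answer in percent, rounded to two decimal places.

1.05 (y − y*) = 7.32 − 1.7 − 1.9 − 1.38 × (3.5 − 1.9) = 1.512
(y − y*) = 1.512 / 1.05 = 1.44

1.44%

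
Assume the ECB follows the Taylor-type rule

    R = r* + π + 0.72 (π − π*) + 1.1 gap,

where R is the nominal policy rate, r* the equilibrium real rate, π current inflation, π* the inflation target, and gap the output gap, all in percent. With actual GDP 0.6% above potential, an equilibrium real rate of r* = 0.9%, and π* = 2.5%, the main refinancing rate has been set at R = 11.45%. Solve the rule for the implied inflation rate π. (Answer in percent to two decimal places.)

6.80%

Output 0.6% above potential → gap = 0.6.
Collecting π: R = r* + (1 + 0.72) π − 0.72 π* + 1.1 gap
1.72 π = 11.45 − 0.9 + 0.72 × 2.5 − 1.1 × 0.6 = 11.69
π = 11.69 / 1.72 = 6.80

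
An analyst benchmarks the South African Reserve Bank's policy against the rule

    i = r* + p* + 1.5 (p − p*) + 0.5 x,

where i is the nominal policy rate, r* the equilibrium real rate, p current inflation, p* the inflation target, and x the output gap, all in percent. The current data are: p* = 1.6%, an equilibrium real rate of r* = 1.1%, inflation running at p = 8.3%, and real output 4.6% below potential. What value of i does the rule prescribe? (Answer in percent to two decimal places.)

Output 4.6% below potential → x = -4.6.
i = 1.1 + 1.6 + 1.5 × (8.3 − 1.6) + 0.5 × (-4.6)
   = 1.1 + 1.6 + 10.05 − 2.3 = 10.45

10.45%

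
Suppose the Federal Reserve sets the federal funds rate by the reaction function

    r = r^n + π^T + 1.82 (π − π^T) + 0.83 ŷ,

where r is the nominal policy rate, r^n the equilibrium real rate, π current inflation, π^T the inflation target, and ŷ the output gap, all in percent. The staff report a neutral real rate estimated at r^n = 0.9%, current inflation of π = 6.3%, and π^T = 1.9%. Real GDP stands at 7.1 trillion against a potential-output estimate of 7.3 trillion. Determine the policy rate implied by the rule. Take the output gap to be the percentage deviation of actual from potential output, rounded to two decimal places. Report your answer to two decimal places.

8.53%

Output gap = 100 × (7.1 − 7.3) / 7.3 = -2.74%.
r = 0.90 + 1.90 + 1.82 × (6.30 − 1.90) + 0.83 × (-2.74)
   = 0.90 + 1.9 + 8.008 − 2.2742 = 8.53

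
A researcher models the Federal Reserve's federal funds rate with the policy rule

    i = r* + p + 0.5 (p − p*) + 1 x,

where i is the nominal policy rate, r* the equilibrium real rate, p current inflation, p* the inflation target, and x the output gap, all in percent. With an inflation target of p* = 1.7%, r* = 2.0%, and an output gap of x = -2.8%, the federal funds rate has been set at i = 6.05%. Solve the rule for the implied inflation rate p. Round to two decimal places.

Collecting p: i = r* + (1 + 0.5) p − 0.5 p* + 1 x
1.5 p = 6.05 − 2.0 + 0.5 × 1.7 − 1 × (-2.8) = 7.7
p = 7.7 / 1.5 = 5.13

5.13%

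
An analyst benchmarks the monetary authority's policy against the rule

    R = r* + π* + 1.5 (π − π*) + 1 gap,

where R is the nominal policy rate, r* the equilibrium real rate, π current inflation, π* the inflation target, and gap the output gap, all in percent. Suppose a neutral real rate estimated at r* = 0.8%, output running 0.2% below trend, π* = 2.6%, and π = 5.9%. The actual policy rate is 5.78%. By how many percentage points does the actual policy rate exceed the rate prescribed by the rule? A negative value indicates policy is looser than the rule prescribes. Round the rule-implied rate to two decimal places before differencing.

Output 0.2% below potential → gap = -0.2.
R = 0.8 + 2.6 + 1.5 × (5.9 − 2.6) + 1 × (-0.2)
   = 0.8 + 2.6 + 4.95 − 0.2 = 8.15
Deviation = 5.78 − 8.15 = -2.37 pp.

-2.37 pp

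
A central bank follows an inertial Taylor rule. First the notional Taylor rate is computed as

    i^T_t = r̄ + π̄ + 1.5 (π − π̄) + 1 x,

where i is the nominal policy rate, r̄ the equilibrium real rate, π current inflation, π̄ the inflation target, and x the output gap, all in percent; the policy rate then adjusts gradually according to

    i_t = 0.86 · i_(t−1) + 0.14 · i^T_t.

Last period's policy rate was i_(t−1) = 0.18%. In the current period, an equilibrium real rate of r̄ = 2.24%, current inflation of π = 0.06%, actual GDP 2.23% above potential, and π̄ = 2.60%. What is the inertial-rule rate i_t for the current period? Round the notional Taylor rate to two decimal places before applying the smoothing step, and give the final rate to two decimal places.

Output 2.23% above potential → x = 2.23.
i^T_t = 2.24 + 2.60 + 1.5 × (0.06 − 2.60) + 1 × 2.23
   = 2.24 + 2.6 − 3.81 + 2.23 = 3.26
i_t = 0.86 × 0.18 + 0.14 × 3.26 = 0.1548 + 0.4564 = 0.61

0.61%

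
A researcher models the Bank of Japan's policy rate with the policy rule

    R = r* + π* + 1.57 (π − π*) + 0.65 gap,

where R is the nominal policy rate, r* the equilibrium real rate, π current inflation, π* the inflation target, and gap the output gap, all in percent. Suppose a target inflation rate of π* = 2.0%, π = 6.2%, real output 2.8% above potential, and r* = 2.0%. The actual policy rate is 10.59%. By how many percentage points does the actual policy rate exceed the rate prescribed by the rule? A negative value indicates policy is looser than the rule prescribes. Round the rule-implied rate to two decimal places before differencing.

Output 2.8% above potential → gap = 2.8.
R = 2.0 + 2.0 + 1.57 × (6.2 − 2.0) + 0.65 × 2.8
   = 2.0 + 2 + 6.594 + 1.82 = 12.41
Deviation = 10.59 − 12.41 = -1.82 pp.

-1.82 pp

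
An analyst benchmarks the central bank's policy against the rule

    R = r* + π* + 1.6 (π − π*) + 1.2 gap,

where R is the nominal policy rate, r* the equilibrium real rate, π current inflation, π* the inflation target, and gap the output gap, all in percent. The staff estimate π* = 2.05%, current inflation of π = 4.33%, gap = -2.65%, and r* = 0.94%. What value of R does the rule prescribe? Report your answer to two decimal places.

3.46%

R = 0.94 + 2.05 + 1.6 × (4.33 − 2.05) + 1.2 × (-2.65)
   = 0.94 + 2.05 + 3.648 − 3.18 = 3.46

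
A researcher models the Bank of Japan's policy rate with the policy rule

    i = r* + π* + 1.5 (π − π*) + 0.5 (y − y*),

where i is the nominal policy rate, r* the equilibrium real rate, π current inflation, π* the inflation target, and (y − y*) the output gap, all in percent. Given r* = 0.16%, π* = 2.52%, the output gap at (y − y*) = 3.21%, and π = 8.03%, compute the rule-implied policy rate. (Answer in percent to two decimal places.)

i = 0.16 + 2.52 + 1.5 × (8.03 − 2.52) + 0.5 × 3.21
   = 0.16 + 2.52 + 8.265 + 1.605 = 12.55

12.55%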